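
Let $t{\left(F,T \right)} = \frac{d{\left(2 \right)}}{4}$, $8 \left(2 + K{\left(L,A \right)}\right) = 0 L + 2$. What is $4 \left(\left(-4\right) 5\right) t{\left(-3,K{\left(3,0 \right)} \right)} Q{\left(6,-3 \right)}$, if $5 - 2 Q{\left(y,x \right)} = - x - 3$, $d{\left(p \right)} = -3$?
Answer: $150$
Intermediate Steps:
$K{\left(L,A \right)} = - \frac{7}{4}$ ($K{\left(L,A \right)} = -2 + \frac{0 L + 2}{8} = -2 + \frac{0 + 2}{8} = -2 + \frac{1}{8} \cdot 2 = -2 + \frac{1}{4} = - \frac{7}{4}$)
$t{\left(F,T \right)} = - \frac{3}{4}$
$Q{\left(y,x \right)} = 4 + \frac{x}{2}$ ($Q{\left(y,x \right)} = \frac{5}{2} - \frac{- x - 3}{2} = \frac{5}{2} - \frac{-3 - x}{2} = \frac{5}{2} + \left(\frac{3}{2} + \frac{x}{2}\right) = 4 + \frac{x}{2}$)
$4 \left(\left(-4\right) 5\right) t{\left(-3,K{\left(3,0 \right)} \right)} Q{\left(6,-3 \right)} = 4 \left(\left(-4\right) 5\right) \left(- \frac{3}{4}\right) \left(4 + \frac{1}{2} \left(-3\right)\right) = 4 \left(-20\right) \left(- \frac{3}{4}\right) \left(4 - \frac{3}{2}\right) = \left(-80\right) \left(- \frac{3}{4}\right) \frac{5}{2} = 60 \cdot \frac{5}{2} = 150$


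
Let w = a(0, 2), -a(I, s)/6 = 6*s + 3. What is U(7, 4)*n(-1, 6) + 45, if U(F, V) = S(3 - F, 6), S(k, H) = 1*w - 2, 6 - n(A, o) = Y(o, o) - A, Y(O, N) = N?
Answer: 137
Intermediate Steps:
a(I, s) = -18 - 36*s (a(I, s) = -6*(6*s + 3) = -6*(3 + 6*s) = -18 - 36*s)
w = -90 (w = -18 - 36*2 = -18 - 72 = -90)
n(A, o) = 6 + A - o (n(A, o) = 6 - (o - A) = 6 + (A - o) = 6 + A - o)
S(k, H) = -92 (S(k, H) = 1*(-90) - 2 = -90 - 2 = -92)
U(F, V) = -92
U(7, 4)*n(-1, 6) + 45 = -92*(6 - 1 - 1*6) + 45 = -92*(6 - 1 - 6) + 45 = -92*(-1) + 45 = 92 + 45 = 137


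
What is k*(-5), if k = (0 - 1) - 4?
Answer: 25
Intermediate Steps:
k = -5 (k = -1 - 4 = -5)
k*(-5) = -5*(-5) = 25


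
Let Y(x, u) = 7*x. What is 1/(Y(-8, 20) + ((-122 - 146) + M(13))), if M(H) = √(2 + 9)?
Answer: -324/104965 - √11/104965 ≈ -0.0031183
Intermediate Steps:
M(H) = √11
1/(Y(-8, 20) + ((-122 - 146) + M(13))) = 1/(7*(-8) + ((-122 - 146) + √11)) = 1/(-56 + (-268 + √11)) = 1/(-324 + √11)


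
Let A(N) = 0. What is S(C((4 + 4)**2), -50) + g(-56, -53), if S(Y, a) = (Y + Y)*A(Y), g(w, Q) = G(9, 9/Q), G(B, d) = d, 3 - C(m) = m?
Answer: -9/53 ≈ -0.16981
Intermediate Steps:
C(m) = 3 - m
g(w, Q) = 9/Q
S(Y, a) = 0 (S(Y, a) = (Y + Y)*0 = (2*Y)*0 = 0)
S(C((4 + 4)**2), -50) + g(-56, -53) = 0 + 9/(-53) = 0 + 9*(-1/53) = 0 - 9/53 = -9/53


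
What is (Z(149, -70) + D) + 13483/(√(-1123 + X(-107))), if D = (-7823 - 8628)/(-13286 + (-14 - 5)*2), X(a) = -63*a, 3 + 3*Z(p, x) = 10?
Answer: 142621/39972 + 13483*√2/106 ≈ 183.45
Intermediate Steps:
Z(p, x) = 7/3 (Z(p, x) = -1 + (⅓)*10 = -1 + 10/3 = 7/3)
D = 16451/13324 (D = -16451/(-13286 - 19*2) = -16451/(-13286 - 38) = -16451/(-13324) = -16451*(-1/13324) = 16451/13324 ≈ 1.2347)
(Z(149, -70) + D) + 13483/(√(-1123 + X(-107))) = (7/3 + 16451/13324) + 13483/(√(-1123 - 63*(-107))) = 142621/39972 + 13483/(√(-1123 + 6741)) = 142621/39972 + 13483/(√5618) = 142621/39972 + 13483/((53*√2)) = 142621/39972 + 13483*(√2/106) = 142621/39972 + 13483*√2/106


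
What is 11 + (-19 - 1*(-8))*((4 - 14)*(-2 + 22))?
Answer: 2211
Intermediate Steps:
11 + (-19 - 1*(-8))*((4 - 14)*(-2 + 22)) = 11 + (-19 + 8)*(-10*20) = 11 - 11*(-200) = 11 + 2200 = 2211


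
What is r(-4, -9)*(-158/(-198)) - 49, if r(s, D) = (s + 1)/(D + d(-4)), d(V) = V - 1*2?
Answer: -24176/495 ≈ -48.840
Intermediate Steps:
d(V) = -2 + V (d(V) = V - 2 = -2 + V)
r(s, D) = (1 + s)/(-6 + D) (r(s, D) = (s + 1)/(D + (-2 - 4)) = (1 + s)/(D - 6) = (1 + s)/(-6 + D))
r(-4, -9)*(-158/(-198)) - 49 = ((1 - 4)/(-6 - 9))*(-158/(-198)) - 49 = (-3/(-15))*(-158*(-1/198)) - 49 = -1/15*(-3)*(79/99) - 49 = (1/5)*(79/99) - 49 = 79/495 - 49 = -24176/495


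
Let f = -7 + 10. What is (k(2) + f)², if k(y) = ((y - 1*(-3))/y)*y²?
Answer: 169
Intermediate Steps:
k(y) = y*(3 + y) (k(y) = ((y + 3)/y)*y² = ((3 + y)/y)*y² = y*(3 + y))
f = 3
(k(2) + f)² = (2*(3 + 2) + 3)² = (2*5 + 3)² = (10 + 3)² = 13² = 169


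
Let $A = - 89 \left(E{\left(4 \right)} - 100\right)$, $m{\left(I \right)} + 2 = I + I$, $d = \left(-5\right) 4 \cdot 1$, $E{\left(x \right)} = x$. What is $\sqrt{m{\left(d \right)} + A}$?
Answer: $\sqrt{8502} \approx 92.206$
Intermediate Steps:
$d = -20$ ($d = \left(-20\right) 1 = -20$)
$m{\left(I \right)} = -2 + 2 I$ ($m{\left(I \right)} = -2 + \left(I + I\right) = -2 + 2 I$)
$A = 8544$ ($A = - 89 \left(4 - 100\right) = \left(-89\right) \left(-96\right) = 8544$)
$\sqrt{m{\left(d \right)} + A} = \sqrt{\left(-2 + 2 \left(-20\right)\right) + 8544} = \sqrt{\left(-2 - 40\right) + 8544} = \sqrt{-42 + 8544} = \sqrt{8502}$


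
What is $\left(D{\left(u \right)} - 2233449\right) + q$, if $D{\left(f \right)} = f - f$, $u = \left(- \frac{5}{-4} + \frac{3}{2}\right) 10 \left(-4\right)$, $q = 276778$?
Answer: $-1956671$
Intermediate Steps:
$u = -110$ ($u = \left(\left(-5\right) \left(- \frac{1}{4}\right) + 3 \cdot \frac{1}{2}\right) 10 \left(-4\right) = \left(\frac{5}{4} + \frac{3}{2}\right) 10 \left(-4\right) = \frac{11}{4} \cdot 10 \left(-4\right) = \frac{55}{2} \left(-4\right) = -110$)
$D{\left(f \right)} = 0$
$\left(D{\left(u \right)} - 2233449\right) + q = \left(0 - 2233449\right) + 276778 = -2233449 + 276778 = -1956671$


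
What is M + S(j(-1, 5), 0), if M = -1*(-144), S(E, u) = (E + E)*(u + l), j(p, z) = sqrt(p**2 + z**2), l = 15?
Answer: 144 + 30*sqrt(26) ≈ 296.97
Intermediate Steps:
S(E, u) = 2*E*(15 + u) (S(E, u) = (E + E)*(u + 15) = (2*E)*(15 + u) = 2*E*(15 + u))
M = 144
M + S(j(-1, 5), 0) = 144 + 2*sqrt((-1)**2 + 5**2)*(15 + 0) = 144 + 2*sqrt(1 + 25)*15 = 144 + 2*sqrt(26)*15 = 144 + 30*sqrt(26)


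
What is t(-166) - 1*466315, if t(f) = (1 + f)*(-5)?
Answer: -465490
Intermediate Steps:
t(f) = -5 - 5*f
t(-166) - 1*466315 = (-5 - 5*(-166)) - 1*466315 = (-5 + 830) - 466315 = 825 - 466315 = -465490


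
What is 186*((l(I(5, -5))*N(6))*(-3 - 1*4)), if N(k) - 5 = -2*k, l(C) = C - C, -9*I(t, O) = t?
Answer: 0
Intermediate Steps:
I(t, O) = -t/9
l(C) = 0
N(k) = 5 - 2*k
186*((l(I(5, -5))*N(6))*(-3 - 1*4)) = 186*((0*(5 - 2*6))*(-3 - 1*4)) = 186*((0*(5 - 12))*(-3 - 4)) = 186*((0*(-7))*(-7)) = 186*(0*(-7)) = 186*0 = 0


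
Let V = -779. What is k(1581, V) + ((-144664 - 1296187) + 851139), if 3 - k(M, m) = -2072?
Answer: -587637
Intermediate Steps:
k(M, m) = 2075 (k(M, m) = 3 - 1*(-2072) = 3 + 2072 = 2075)
k(1581, V) + ((-144664 - 1296187) + 851139) = 2075 + ((-144664 - 1296187) + 851139) = 2075 + (-1440851 + 851139) = 2075 - 589712 = -587637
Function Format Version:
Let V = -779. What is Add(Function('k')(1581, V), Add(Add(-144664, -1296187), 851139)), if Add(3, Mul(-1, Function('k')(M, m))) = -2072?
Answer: -587637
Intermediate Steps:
Function('k')(M, m) = 2075 (Function('k')(M, m) = Add(3, Mul(-1, -2072)) = Add(3, 2072) = 2075)
Add(Function('k')(1581, V), Add(Add(-144664, -1296187), 851139)) = Add(2075, Add(Add(-144664, -1296187), 851139)) = Add(2075, Add(-1440851, 851139)) = Add(2075, -589712) = -587637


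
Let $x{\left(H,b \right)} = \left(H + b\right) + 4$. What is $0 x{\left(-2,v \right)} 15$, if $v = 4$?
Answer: $0$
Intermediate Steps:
$x{\left(H,b \right)} = 4 + H + b$
$0 x{\left(-2,v \right)} 15 = 0 \left(4 - 2 + 4\right) 15 = 0 \cdot 6 \cdot 15 = 0 \cdot 15 = 0$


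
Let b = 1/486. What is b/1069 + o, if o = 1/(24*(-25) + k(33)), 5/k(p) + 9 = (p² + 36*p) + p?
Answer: -1194067139/717266042730 ≈ -0.0016647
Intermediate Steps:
b = 1/486 ≈ 0.0020576
k(p) = 5/(-9 + p² + 37*p) (k(p) = 5/(-9 + ((p² + 36*p) + p)) = 5/(-9 + (p² + 37*p)) = 5/(-9 + p² + 37*p))
o = -2301/1380595 (o = 1/(24*(-25) + 5/(-9 + 33² + 37*33)) = 1/(-600 + 5/(-9 + 1089 + 1221)) = 1/(-600 + 5/2301) = 1/(-1380595/2301) = -2301/1380595 ≈ -0.0016667)
b/1069 + o = (1/486)/1069 - 2301/1380595 = (1/486)*(1/1069) - 2301/1380595 = 1/519534 - 2301/1380595 = -1194067139/717266042730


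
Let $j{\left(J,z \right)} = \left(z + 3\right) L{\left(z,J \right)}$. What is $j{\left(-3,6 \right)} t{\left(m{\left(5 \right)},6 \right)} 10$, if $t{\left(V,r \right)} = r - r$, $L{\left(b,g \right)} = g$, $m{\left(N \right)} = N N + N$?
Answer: $0$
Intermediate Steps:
$m{\left(N \right)} = N + N^{2}$ ($m{\left(N \right)} = N^{2} + N = N + N^{2}$)
$j{\left(J,z \right)} = J \left(3 + z\right)$ ($j{\left(J,z \right)} = \left(z + 3\right) J = \left(3 + z\right) J = J \left(3 + z\right)$)
$t{\left(V,r \right)} = 0$
$j{\left(-3,6 \right)} t{\left(m{\left(5 \right)},6 \right)} 10 = - 3 \left(3 + 6\right) 0 \cdot 10 = \left(-3\right) 9 \cdot 0 \cdot 10 = \left(-27\right) 0 \cdot 10 = 0 \cdot 10 = 0$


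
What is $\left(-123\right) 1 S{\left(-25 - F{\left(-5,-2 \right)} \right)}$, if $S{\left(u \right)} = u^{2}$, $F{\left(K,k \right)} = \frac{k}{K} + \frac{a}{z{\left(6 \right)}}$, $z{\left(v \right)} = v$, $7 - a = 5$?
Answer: $- \frac{6108836}{75} \approx -81451.0$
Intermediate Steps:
$a = 2$ ($a = 7 - 5 = 2$)
$F{\left(K,k \right)} = \frac{1}{3} + \frac{k}{K}$ ($F{\left(K,k \right)} = \frac{k}{K} + \frac{2}{6} = \frac{k}{K} + 2 \cdot \frac{1}{6} = \frac{k}{K} + \frac{1}{3} = \frac{1}{3} + \frac{k}{K}$)
$\left(-123\right) 1 S{\left(-25 - F{\left(-5,-2 \right)} \right)} = \left(-123\right) 1 \left(-25 - \frac{-2 + \frac{1}{3} \left(-5\right)}{-5}\right)^{2} = - 123 \left(-25 - - \frac{-2 - \frac{5}{3}}{5}\right)^{2} = - 123 \left(-25 - \left(- \frac{1}{5}\right) \left(- \frac{11}{3}\right)\right)^{2} = - 123 \left(-25 - \frac{11}{15}\right)^{2} = - 123 \left(- \frac{386}{15}\right)^{2} = \left(-123\right) \frac{148996}{225} = - \frac{6108836}{75}$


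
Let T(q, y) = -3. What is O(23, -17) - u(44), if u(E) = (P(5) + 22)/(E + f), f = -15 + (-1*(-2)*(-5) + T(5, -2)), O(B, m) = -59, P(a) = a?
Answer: -971/16 ≈ -60.688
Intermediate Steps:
f = -28 (f = -15 + (-1*(-2)*(-5) - 3) = -15 + (2*(-5) - 3) = -15 + (-10 - 3) = -15 - 13 = -28)
u(E) = 27/(-28 + E) (u(E) = (5 + 22)/(E - 28) = 27/(-28 + E))
O(23, -17) - u(44) = -59 - 27/(-28 + 44) = -59 - 27/16 = -971/16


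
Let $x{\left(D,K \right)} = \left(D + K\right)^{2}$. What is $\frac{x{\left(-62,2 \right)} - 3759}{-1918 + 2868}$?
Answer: $- \frac{159}{950} \approx -0.16737$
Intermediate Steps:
$\frac{x{\left(-62,2 \right)} - 3759}{-1918 + 2868} = \frac{\left(-62 + 2\right)^{2} - 3759}{-1918 + 2868} = \frac{\left(-60\right)^{2} - 3759}{950} = \left(3600 - 3759\right) \frac{1}{950} = \left(-159\right) \frac{1}{950} = - \frac{159}{950}$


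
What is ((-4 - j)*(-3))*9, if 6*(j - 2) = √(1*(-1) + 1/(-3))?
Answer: 162 + 3*I*√3 ≈ 162.0 + 5.1962*I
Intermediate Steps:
j = 2 + I*√3/9 (j = 2 + √(1*(-1) + 1/(-3))/6 = 2 + √(-1 - ⅓)/6 = 2 + √(-4/3)/6 = 2 + (2*I*√3/3)/6 = 2 + I*√3/9 ≈ 2.0 + 0.19245*I)
((-4 - j)*(-3))*9 = ((-4 - (2 + I*√3/9))*(-3))*9 = ((-4 + (-2 - I*√3/9))*(-3))*9 = ((-6 - I*√3/9)*(-3))*9 = (18 + I*√3/3)*9 = 162 + 3*I*√3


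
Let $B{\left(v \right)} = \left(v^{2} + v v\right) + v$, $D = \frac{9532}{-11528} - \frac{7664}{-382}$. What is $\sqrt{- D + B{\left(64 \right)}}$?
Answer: $\frac{\sqrt{2495808800377662}}{550462} \approx 90.757$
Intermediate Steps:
$D = \frac{10588671}{550462}$ ($D = 9532 \left(- \frac{1}{11528}\right) - - \frac{3832}{191} = - \frac{2383}{2882} + \frac{3832}{191} = \frac{10588671}{550462} \approx 19.236$)
$B{\left(v \right)} = v + 2 v^{2}$ ($B{\left(v \right)} = \left(v^{2} + v^{2}\right) + v = 2 v^{2} + v = v + 2 v^{2}$)
$\sqrt{- D + B{\left(64 \right)}} = \sqrt{\left(-1\right) \frac{10588671}{550462} + 64 \left(1 + 2 \cdot 64\right)} = \sqrt{- \frac{10588671}{550462} + 64 \left(1 + 128\right)} = \sqrt{- \frac{10588671}{550462} + 64 \cdot 129} = \sqrt{- \frac{10588671}{550462} + 8256} = \sqrt{\frac{4534025601}{550462}} = \frac{\sqrt{2495808800377662}}{550462}$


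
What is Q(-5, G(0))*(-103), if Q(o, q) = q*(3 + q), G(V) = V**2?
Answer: 0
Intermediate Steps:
Q(-5, G(0))*(-103) = (0**2*(3 + 0**2))*(-103) = (0*(3 + 0))*(-103) = (0*3)*(-103) = 0*(-103) = 0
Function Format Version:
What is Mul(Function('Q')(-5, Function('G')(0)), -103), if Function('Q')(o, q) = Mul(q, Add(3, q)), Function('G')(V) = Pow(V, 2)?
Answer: 0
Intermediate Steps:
Mul(Function('Q')(-5, Function('G')(0)), -103) = Mul(Mul(Pow(0, 2), Add(3, Pow(0, 2))), -103) = Mul(Mul(0, Add(3, 0)), -103) = Mul(Mul(0, 3), -103) = Mul(0, -103) = 0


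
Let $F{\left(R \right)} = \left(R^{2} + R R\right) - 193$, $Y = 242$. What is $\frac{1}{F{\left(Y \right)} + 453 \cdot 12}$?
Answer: $\frac{1}{122371} \approx 8.1719 \cdot 10^{-6}$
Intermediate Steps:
$F{\left(R \right)} = -193 + 2 R^{2}$ ($F{\left(R \right)} = \left(R^{2} + R^{2}\right) - 193 = 2 R^{2} - 193 = -193 + 2 R^{2}$)
$\frac{1}{F{\left(Y \right)} + 453 \cdot 12} = \frac{1}{\left(-193 + 2 \cdot 242^{2}\right) + 453 \cdot 12} = \frac{1}{\left(-193 + 2 \cdot 58564\right) + 5436} = \frac{1}{\left(-193 + 117128\right) + 5436} = \frac{1}{116935 + 5436} = \frac{1}{122371}$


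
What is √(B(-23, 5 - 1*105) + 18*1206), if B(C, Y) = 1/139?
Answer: √419420407/139 ≈ 147.34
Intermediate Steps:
B(C, Y) = 1/139
√(B(-23, 5 - 1*105) + 18*1206) = √(1/139 + 18*1206) = √(1/139 + 21708) = √(3017413/139) = √419420407/139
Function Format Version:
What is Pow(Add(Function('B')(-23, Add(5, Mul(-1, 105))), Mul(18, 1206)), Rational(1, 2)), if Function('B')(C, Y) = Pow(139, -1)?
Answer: Mul(Rational(1, 139), Pow(419420407, Rational(1, 2))) ≈ 147.34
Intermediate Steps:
Function('B')(C, Y) = Rational(1, 139)
Pow(Add(Function('B')(-23, Add(5, Mul(-1, 105))), Mul(18, 1206)), Rational(1, 2)) = Pow(Add(Rational(1, 139), Mul(18, 1206)), Rational(1, 2)) = Pow(Add(Rational(1, 139), 21708), Rational(1, 2)) = Pow(Rational(3017413, 139), Rational(1, 2)) = Mul(Rational(1, 139), Pow(419420407, Rational(1, 2)))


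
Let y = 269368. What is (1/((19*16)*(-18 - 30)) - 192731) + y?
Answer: 1118287103/14592 ≈ 76637.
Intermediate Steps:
(1/((19*16)*(-18 - 30)) - 192731) + y = (1/((19*16)*(-18 - 30)) - 192731) + 269368 = (1/(304*(-48)) - 192731) + 269368 = (1/(-14592) - 192731) + 269368 = (-1/14592 - 192731) + 269368 = -2812330753/14592 + 269368 = 1118287103/14592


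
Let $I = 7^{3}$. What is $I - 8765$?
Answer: $-8422$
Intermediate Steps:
$I = 343$
$I - 8765 = 343 - 8765 = -8422$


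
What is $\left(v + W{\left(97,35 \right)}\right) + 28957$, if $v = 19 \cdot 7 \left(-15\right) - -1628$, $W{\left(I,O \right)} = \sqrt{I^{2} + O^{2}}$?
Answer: $28590 + \sqrt{10634} \approx 28693.0$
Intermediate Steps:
$v = -367$ ($v = 133 \left(-15\right) + 1628 = -1995 + 1628 = -367$)
$\left(v + W{\left(97,35 \right)}\right) + 28957 = \left(-367 + \sqrt{97^{2} + 35^{2}}\right) + 28957 = \left(-367 + \sqrt{9409 + 1225}\right) + 28957 = \left(-367 + \sqrt{10634}\right) + 28957 = 28590 + \sqrt{10634}$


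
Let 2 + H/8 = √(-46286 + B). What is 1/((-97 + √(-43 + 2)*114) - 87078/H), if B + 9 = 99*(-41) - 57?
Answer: 4*(-2 + I*√50411)/(-43539 + 4*(2 - I*√50411)*(97 - 114*I*√41)) ≈ -0.00015695 - 0.0012652*I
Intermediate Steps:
B = -4125 (B = -9 + (99*(-41) - 57) = -9 + (-4059 - 57) = -9 - 4116 = -4125)
H = -16 + 8*I*√50411 (H = -16 + 8*√(-46286 - 4125) = -16 + 8*√(-50411) = -16 + 8*(I*√50411) = -16 + 8*I*√50411 ≈ -16.0 + 1796.2*I)
1/((-97 + √(-43 + 2)*114) - 87078/H) = 1/((-97 + √(-43 + 2)*114) - 87078/(-16 + 8*I*√50411)) = 1/((-97 + √(-41)*114) - 87078/(-16 + 8*I*√50411)) = 1/((-97 + (I*√41)*114) - 87078/(-16 + 8*I*√50411)) = 1/((-97 + 114*I*√41) - 87078/(-16 + 8*I*√50411)) = 1/(-97 - 87078/(-16 + 8*I*√50411) + 114*I*√41)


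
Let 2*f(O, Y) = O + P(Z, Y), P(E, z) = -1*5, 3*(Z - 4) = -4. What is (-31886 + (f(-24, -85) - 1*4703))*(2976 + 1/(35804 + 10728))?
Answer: -10137649210231/93064 ≈ -1.0893e+8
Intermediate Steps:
Z = 8/3 (Z = 4 + (⅓)*(-4) = 4 - 4/3 = 8/3 ≈ 2.6667)
P(E, z) = -5
f(O, Y) = -5/2 + O/2 (f(O, Y) = (O - 5)/2 = (-5 + O)/2 = -5/2 + O/2)
(-31886 + (f(-24, -85) - 1*4703))*(2976 + 1/(35804 + 10728)) = (-31886 + ((-5/2 + (½)*(-24)) - 1*4703))*(2976 + 1/(35804 + 10728)) = (-31886 + ((-5/2 - 12) - 4703))*(2976 + 1/46532) = (-31886 + (-29/2 - 4703))*(2976 + 1/46532) = (-31886 - 9435/2)*(138479233/46532) = -73207/2*138479233/46532 = -10137649210231/93064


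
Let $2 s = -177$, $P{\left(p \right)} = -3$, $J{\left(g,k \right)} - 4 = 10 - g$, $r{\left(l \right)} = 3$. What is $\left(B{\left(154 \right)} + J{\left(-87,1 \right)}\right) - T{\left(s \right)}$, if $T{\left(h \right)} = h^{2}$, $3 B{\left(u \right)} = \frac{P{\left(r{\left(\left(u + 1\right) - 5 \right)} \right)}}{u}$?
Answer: $- \frac{2381227}{308} \approx -7731.3$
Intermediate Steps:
$J{\left(g,k \right)} = 14 - g$ ($J{\left(g,k \right)} = 4 - \left(-10 + g\right) = 14 - g$)
$s = - \frac{177}{2}$ ($s = \frac{1}{2} \left(-177\right) = - \frac{177}{2} \approx -88.5$)
$B{\left(u \right)} = - \frac{1}{u}$ ($B{\left(u \right)} = \frac{\left(-3\right) \frac{1}{u}}{3} = - \frac{1}{u}$)
$\left(B{\left(154 \right)} + J{\left(-87,1 \right)}\right) - T{\left(s \right)} = \left(- \frac{1}{154} + \left(14 - -87\right)\right) - \left(- \frac{177}{2}\right)^{2} = \left(\left(-1\right) \frac{1}{154} + \left(14 + 87\right)\right) - \frac{31329}{4} = \left(- \frac{1}{154} + 101\right) - \frac{31329}{4} = \frac{15553}{154} - \frac{31329}{4} = - \frac{2381227}{308}$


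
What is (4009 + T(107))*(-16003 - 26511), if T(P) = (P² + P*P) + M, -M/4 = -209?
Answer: -1179465902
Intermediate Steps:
M = 836 (M = -4*(-209) = 836)
T(P) = 836 + 2*P² (T(P) = (P² + P*P) + 836 = (P² + P²) + 836 = 2*P² + 836 = 836 + 2*P²)
(4009 + T(107))*(-16003 - 26511) = (4009 + (836 + 2*107²))*(-16003 - 26511) = (4009 + (836 + 2*11449))*(-42514) = (4009 + (836 + 22898))*(-42514) = (4009 + 23734)*(-42514) = 27743*(-42514) = -1179465902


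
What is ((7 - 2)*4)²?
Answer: 400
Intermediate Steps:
((7 - 2)*4)² = (5*4)² = 20² = 400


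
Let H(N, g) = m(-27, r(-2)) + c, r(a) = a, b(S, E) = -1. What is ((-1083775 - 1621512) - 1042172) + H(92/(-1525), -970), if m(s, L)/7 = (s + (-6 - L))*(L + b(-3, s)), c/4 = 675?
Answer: -3744108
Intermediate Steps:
c = 2700 (c = 4*675 = 2700)
m(s, L) = 7*(-1 + L)*(-6 + s - L) (m(s, L) = 7*((s + (-6 - L))*(L - 1)) = 7*((-6 + s - L)*(-1 + L)) = 7*((-1 + L)*(-6 + s - L)) = 7*(-1 + L)*(-6 + s - L))
H(N, g) = 3351 (H(N, g) = (42 - 35*(-2) - 7*(-27) - 7*(-2)**2 + 7*(-2)*(-27)) + 2700 = (42 + 70 + 189 - 7*4 + 378) + 2700 = (42 + 70 + 189 - 28 + 378) + 2700 = 651 + 2700 = 3351)
((-1083775 - 1621512) - 1042172) + H(92/(-1525), -970) = ((-1083775 - 1621512) - 1042172) + 3351 = (-2705287 - 1042172) + 3351 = -3747459 + 3351 = -3744108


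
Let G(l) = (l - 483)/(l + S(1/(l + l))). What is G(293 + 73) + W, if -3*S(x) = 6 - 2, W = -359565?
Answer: -393364461/1094 ≈ -3.5957e+5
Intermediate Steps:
S(x) = -4/3 (S(x) = -(6 - 2)/3 = -⅓*4 = -4/3)
G(l) = (-483 + l)/(-4/3 + l) (G(l) = (l - 483)/(l - 4/3) = (-483 + l)/(-4/3 + l))
G(293 + 73) + W = 3*(-483 + (293 + 73))/(-4 + 3*(293 + 73)) - 359565 = 3*(-483 + 366)/(-4 + 3*366) - 359565 = 3*(-117)/(-4 + 1098) - 359565 = 3*(-117)/1094 - 359565 = 3*(1/1094)*(-117) - 359565 = -351/1094 - 359565 = -393364461/1094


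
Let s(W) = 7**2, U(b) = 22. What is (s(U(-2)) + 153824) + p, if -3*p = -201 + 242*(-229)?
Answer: 517238/3 ≈ 1.7241e+5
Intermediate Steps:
s(W) = 49
p = 55619/3 (p = -(-201 + 242*(-229))/3 = -(-201 - 55418)/3 = -1/3*(-55619) = 55619/3 ≈ 18540.)
(s(U(-2)) + 153824) + p = (49 + 153824) + 55619/3 = 153873 + 55619/3 = 517238/3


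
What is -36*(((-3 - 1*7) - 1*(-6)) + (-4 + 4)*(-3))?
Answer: 144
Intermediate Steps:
-36*(((-3 - 1*7) - 1*(-6)) + (-4 + 4)*(-3)) = -36*(((-3 - 7) + 6) + 0*(-3)) = -36*((-10 + 6) + 0) = -36*(-4 + 0) = -36*(-4) = 144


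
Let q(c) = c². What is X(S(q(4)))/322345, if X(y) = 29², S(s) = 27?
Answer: 841/322345 ≈ 0.0026090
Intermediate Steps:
X(y) = 841
X(S(q(4)))/322345 = 841/322345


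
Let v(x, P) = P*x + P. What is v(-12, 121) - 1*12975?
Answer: -14306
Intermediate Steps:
v(x, P) = P + P*x
v(-12, 121) - 1*12975 = 121*(1 - 12) - 1*12975 = 121*(-11) - 12975 = -1331 - 12975 = -14306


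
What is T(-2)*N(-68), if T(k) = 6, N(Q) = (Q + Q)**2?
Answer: 110976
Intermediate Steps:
N(Q) = 4*Q**2 (N(Q) = (2*Q)**2 = 4*Q**2)
T(-2)*N(-68) = 6*(4*(-68)**2) = 6*(4*4624) = 6*18496 = 110976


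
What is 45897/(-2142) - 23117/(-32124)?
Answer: -26386641/1274252 ≈ -20.708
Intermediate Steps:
45897/(-2142) - 23117/(-32124) = 45897*(-1/2142) - 23117*(-1/32124) = -15299/714 + 23117/32124 = -26386641/1274252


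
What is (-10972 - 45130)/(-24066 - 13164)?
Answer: 28051/18615 ≈ 1.5069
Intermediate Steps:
(-10972 - 45130)/(-24066 - 13164) = -56102/(-37230) = -56102*(-1/37230) = 28051/18615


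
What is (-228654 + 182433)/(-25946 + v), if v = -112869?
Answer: 46221/138815 ≈ 0.33297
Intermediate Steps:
(-228654 + 182433)/(-25946 + v) = (-228654 + 182433)/(-25946 - 112869) = -46221/(-138815) = -46221*(-1/138815) = 46221/138815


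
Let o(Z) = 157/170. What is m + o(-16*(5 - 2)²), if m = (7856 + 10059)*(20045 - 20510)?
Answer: -1416180593/170 ≈ -8.3305e+6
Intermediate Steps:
m = -8330475 (m = 17915*(-465) = -8330475)
o(Z) = 157/170 (o(Z) = 157*(1/170) = 157/170)
m + o(-16*(5 - 2)²) = -8330475 + 157/170 = -1416180593/170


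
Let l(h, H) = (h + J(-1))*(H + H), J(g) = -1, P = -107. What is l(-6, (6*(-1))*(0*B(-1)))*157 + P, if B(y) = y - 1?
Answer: -107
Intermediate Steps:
B(y) = -1 + y
l(h, H) = 2*H*(-1 + h) (l(h, H) = (h - 1)*(H + H) = (-1 + h)*(2*H) = 2*H*(-1 + h))
l(-6, (6*(-1))*(0*B(-1)))*157 + P = (2*((6*(-1))*(0*(-1 - 1)))*(-1 - 6))*157 - 107 = (2*(-0*(-2))*(-7))*157 - 107 = (2*(-6*0)*(-7))*157 - 107 = (2*0*(-7))*157 - 107 = 0*157 - 107 = 0 - 107 = -107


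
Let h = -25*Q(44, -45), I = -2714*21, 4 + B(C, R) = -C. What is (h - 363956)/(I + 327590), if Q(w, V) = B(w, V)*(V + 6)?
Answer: -102689/67649 ≈ -1.5180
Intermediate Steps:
B(C, R) = -4 - C
Q(w, V) = (-4 - w)*(6 + V) (Q(w, V) = (-4 - w)*(V + 6) = (-4 - w)*(6 + V))
I = -56994
h = -46800 (h = -(-25)*(4 + 44)*(6 - 45) = -(-25)*48*(-39) = -25*1872 = -46800)
(h - 363956)/(I + 327590) = (-46800 - 363956)/(-56994 + 327590) = -410756/270596 = -410756*1/270596 = -102689/67649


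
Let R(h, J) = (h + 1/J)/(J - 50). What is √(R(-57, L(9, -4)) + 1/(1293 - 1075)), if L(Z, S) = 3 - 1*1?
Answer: √8086710/2616 ≈ 1.0870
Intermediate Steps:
L(Z, S) = 2 (L(Z, S) = 3 - 1 = 2)
R(h, J) = (h + 1/J)/(-50 + J)
√(R(-57, L(9, -4)) + 1/(1293 - 1075)) = √((1 + 2*(-57))/(2*(-50 + 2)) + 1/(1293 - 1075)) = √((½)*(1 - 114)/(-48) + 1/218) = √((½)*(-1/48)*(-113) + 1/218) = √(113/96 + 1/218) = √(12365/10464) = √8086710/2616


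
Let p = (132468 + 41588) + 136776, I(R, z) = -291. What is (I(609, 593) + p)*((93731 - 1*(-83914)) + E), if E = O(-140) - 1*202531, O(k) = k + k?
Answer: -7815074806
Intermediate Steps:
O(k) = 2*k
p = 310832 (p = 174056 + 136776 = 310832)
E = -202811 (E = 2*(-140) - 1*202531 = -280 - 202531 = -202811)
(I(609, 593) + p)*((93731 - 1*(-83914)) + E) = (-291 + 310832)*((93731 - 1*(-83914)) - 202811) = 310541*((93731 + 83914) - 202811) = 310541*(177645 - 202811) = 310541*(-25166) = -7815074806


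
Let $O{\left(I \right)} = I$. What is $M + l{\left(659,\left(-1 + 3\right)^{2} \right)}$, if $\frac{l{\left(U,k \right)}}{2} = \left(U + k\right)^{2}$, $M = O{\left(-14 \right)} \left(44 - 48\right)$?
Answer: $879194$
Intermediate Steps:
$M = 56$ ($M = - 14 \left(44 - 48\right) = \left(-14\right) \left(-4\right) = 56$)
$l{\left(U,k \right)} = 2 \left(U + k\right)^{2}$
$M + l{\left(659,\left(-1 + 3\right)^{2} \right)} = 56 + 2 \left(659 + \left(-1 + 3\right)^{2}\right)^{2} = 56 + 2 \left(659 + 2^{2}\right)^{2} = 56 + 2 \left(659 + 4\right)^{2} = 56 + 2 \cdot 663^{2} = 56 + 2 \cdot 439569 = 56 + 879138 = 879194$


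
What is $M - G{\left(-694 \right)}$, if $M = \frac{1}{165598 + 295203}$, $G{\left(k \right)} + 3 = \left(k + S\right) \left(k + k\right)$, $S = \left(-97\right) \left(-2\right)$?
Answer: $- \frac{319794511596}{460801} \approx -6.94 \cdot 10^{5}$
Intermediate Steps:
$S = 194$
$G{\left(k \right)} = -3 + 2 k \left(194 + k\right)$ ($G{\left(k \right)} = -3 + \left(k + 194\right) \left(k + k\right) = -3 + \left(194 + k\right) 2 k = -3 + 2 k \left(194 + k\right)$)
$M = \frac{1}{460801} \approx 2.1701 \cdot 10^{-6}$
$M - G{\left(-694 \right)} = \frac{1}{460801} - \left(-3 + 2 \left(-694\right)^{2} + 388 \left(-694\right)\right) = \frac{1}{460801} - \left(-3 + 2 \cdot 481636 - 269272\right) = \frac{1}{460801} - \left(-3 + 963272 - 269272\right) = \frac{1}{460801} - 693997 = - \frac{319794511596}{460801}$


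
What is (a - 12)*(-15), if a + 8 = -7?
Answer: 405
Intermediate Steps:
a = -15 (a = -8 - 7 = -15)
(a - 12)*(-15) = (-15 - 12)*(-15) = -27*(-15) = 405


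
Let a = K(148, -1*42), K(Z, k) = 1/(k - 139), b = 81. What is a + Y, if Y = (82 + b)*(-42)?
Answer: -1239127/181 ≈ -6846.0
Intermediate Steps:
K(Z, k) = 1/(-139 + k)
a = -1/181 (a = 1/(-139 - 1*42) = 1/(-139 - 42) = 1/(-181) = -1/181 ≈ -0.0055249)
Y = -6846 (Y = (82 + 81)*(-42) = 163*(-42) = -6846)
a + Y = -1/181 - 6846 = -1239127/181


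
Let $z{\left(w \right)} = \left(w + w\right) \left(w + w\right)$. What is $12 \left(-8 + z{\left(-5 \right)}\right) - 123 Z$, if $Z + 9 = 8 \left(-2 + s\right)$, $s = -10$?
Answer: $14019$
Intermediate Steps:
$z{\left(w \right)} = 4 w^{2}$ ($z{\left(w \right)} = 2 w 2 w = 4 w^{2}$)
$Z = -105$ ($Z = -9 + 8 \left(-2 - 10\right) = -9 + 8 \left(-12\right) = -9 - 96 = -105$)
$12 \left(-8 + z{\left(-5 \right)}\right) - 123 Z = 12 \left(-8 + 4 \left(-5\right)^{2}\right) - -12915 = 12 \left(-8 + 4 \cdot 25\right) + 12915 = 12 \left(-8 + 100\right) + 12915 = 12 \cdot 92 + 12915 = 1104 + 12915 = 14019$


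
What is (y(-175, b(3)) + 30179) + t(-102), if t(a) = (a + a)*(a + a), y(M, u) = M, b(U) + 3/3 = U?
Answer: 71620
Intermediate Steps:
b(U) = -1 + U
t(a) = 4*a² (t(a) = (2*a)*(2*a) = 4*a²)
(y(-175, b(3)) + 30179) + t(-102) = (-175 + 30179) + 4*(-102)² = 30004 + 4*10404 = 30004 + 41616 = 71620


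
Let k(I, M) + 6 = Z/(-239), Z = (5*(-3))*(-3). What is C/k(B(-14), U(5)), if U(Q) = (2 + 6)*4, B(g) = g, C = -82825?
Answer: 19795175/1479 ≈ 13384.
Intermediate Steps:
Z = 45 (Z = -15*(-3) = 45)
U(Q) = 32 (U(Q) = 8*4 = 32)
k(I, M) = -1479/239 (k(I, M) = -6 + 45/(-239) = -6 + 45*(-1/239) = -6 - 45/239 = -1479/239)
C/k(B(-14), U(5)) = -82825/(-1479/239) = -82825*(-239/1479) = 19795175/1479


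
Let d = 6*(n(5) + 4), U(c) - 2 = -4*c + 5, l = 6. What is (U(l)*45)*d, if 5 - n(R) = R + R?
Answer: 4590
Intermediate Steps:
n(R) = 5 - 2*R (n(R) = 5 - (R + R) = 5 - 2*R)
U(c) = 7 - 4*c (U(c) = 2 + (-4*c + 5) = 2 + (5 - 4*c) = 7 - 4*c)
d = -6 (d = 6*((5 - 2*5) + 4) = 6*((5 - 10) + 4) = 6*(-5 + 4) = 6*(-1) = -6)
(U(l)*45)*d = ((7 - 4*6)*45)*(-6) = ((7 - 24)*45)*(-6) = -17*45*(-6) = -765*(-6) = 4590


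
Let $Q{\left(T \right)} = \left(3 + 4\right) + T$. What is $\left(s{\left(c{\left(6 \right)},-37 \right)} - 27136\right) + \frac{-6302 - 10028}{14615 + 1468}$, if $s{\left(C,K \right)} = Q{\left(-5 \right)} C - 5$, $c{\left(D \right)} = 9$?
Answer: $- \frac{436235539}{16083} \approx -27124.0$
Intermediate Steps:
$Q{\left(T \right)} = 7 + T$
$s{\left(C,K \right)} = -5 + 2 C$ ($s{\left(C,K \right)} = \left(7 - 5\right) C - 5 = 2 C - 5 = -5 + 2 C$)
$\left(s{\left(c{\left(6 \right)},-37 \right)} - 27136\right) + \frac{-6302 - 10028}{14615 + 1468} = \left(\left(-5 + 2 \cdot 9\right) - 27136\right) + \frac{-6302 - 10028}{14615 + 1468} = \left(\left(-5 + 18\right) - 27136\right) - \frac{16330}{16083} = \left(13 - 27136\right) - \frac{16330}{16083} = -27123 - \frac{16330}{16083} = - \frac{436235539}{16083}$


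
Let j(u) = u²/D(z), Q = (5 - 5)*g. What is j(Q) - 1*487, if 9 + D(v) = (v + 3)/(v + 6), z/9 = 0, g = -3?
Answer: -487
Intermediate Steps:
z = 0 (z = 9*0 = 0)
D(v) = -9 + (3 + v)/(6 + v) (D(v) = -9 + (v + 3)/(v + 6) = -9 + (3 + v)/(6 + v))
Q = 0 (Q = (5 - 5)*(-3) = 0*(-3) = 0)
j(u) = -2*u²/17 (j(u) = u²/(((-51 - 8*0)/(6 + 0))) = u²/(((-51 + 0)/6)) = u²/(((⅙)*(-51))) = u²/(-17/2) = u²*(-2/17) = -2*u²/17)
j(Q) - 1*487 = -2/17*0² - 1*487 = -2/17*0 - 487 = 0 - 487 = -487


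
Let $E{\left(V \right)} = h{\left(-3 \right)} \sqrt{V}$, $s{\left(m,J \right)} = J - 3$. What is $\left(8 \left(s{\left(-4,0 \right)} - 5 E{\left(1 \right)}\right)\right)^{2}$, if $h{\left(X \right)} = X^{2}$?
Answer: $147456$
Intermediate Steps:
$s{\left(m,J \right)} = -3 + J$
$E{\left(V \right)} = 9 \sqrt{V}$ ($E{\left(V \right)} = \left(-3\right)^{2} \sqrt{V} = 9 \sqrt{V}$)
$\left(8 \left(s{\left(-4,0 \right)} - 5 E{\left(1 \right)}\right)\right)^{2} = \left(8 \left(\left(-3 + 0\right) - 5 \cdot 9 \sqrt{1}\right)\right)^{2} = \left(8 \left(-3 - 5 \cdot 9 \cdot 1\right)\right)^{2} = \left(8 \left(-3 - 45\right)\right)^{2} = \left(8 \left(-48\right)\right)^{2} = \left(-384\right)^{2} = 147456$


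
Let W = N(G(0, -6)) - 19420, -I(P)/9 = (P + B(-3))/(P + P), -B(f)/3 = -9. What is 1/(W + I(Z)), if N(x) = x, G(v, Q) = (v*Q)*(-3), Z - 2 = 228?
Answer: -460/8935513 ≈ -5.1480e-5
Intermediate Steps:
Z = 230 (Z = 2 + 228 = 230)
B(f) = 27 (B(f) = -3*(-9) = 27)
G(v, Q) = -3*Q*v (G(v, Q) = (Q*v)*(-3) = -3*Q*v)
I(P) = -9*(27 + P)/(2*P) (I(P) = -9*(P + 27)/(P + P) = -9*(27 + P)/(2*P))
W = -19420 (W = -3*(-6)*0 - 19420 = 0 - 19420 = -19420)
1/(W + I(Z)) = 1/(-19420 + (9/2)*(-27 - 1*230)/230) = 1/(-19420 + (9/2)*(1/230)*(-27 - 230)) = 1/(-19420 + (9/2)*(1/230)*(-257)) = 1/(-19420 - 2313/460) = 1/(-8935513/460) = -460/8935513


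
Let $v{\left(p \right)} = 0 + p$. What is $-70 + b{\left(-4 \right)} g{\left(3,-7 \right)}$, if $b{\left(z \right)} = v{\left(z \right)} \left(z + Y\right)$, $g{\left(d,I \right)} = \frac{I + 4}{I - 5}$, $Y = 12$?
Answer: $-78$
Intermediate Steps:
$v{\left(p \right)} = p$
$g{\left(d,I \right)} = \frac{4 + I}{-5 + I}$
$b{\left(z \right)} = z \left(12 + z\right)$ ($b{\left(z \right)} = z \left(z + 12\right) = z \left(12 + z\right)$)
$-70 + b{\left(-4 \right)} g{\left(3,-7 \right)} = -70 + - 4 \left(12 - 4\right) \frac{4 - 7}{-5 - 7} = -70 + \left(-4\right) 8 \frac{1}{-12} \left(-3\right) = -70 - 32 \left(\left(- \frac{1}{12}\right) \left(-3\right)\right) = -70 - 8 = -78$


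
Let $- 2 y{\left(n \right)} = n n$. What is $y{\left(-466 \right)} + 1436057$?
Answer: $1327479$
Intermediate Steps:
$y{\left(n \right)} = - \frac{n^{2}}{2}$ ($y{\left(n \right)} = - \frac{n n}{2} = - \frac{n^{2}}{2}$)
$y{\left(-466 \right)} + 1436057 = - \frac{\left(-466\right)^{2}}{2} + 1436057 = \left(- \frac{1}{2}\right) 217156 + 1436057 = -108578 + 1436057 = 1327479$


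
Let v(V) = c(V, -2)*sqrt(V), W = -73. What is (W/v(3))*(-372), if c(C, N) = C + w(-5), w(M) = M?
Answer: -4526*sqrt(3) ≈ -7839.3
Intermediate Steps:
c(C, N) = -5 + C (c(C, N) = C - 5 = -5 + C)
v(V) = sqrt(V)*(-5 + V) (v(V) = (-5 + V)*sqrt(V) = sqrt(V)*(-5 + V))
(W/v(3))*(-372) = -73*sqrt(3)/(3*(-5 + 3))*(-372) = -73*(-sqrt(3)/6)*(-372) = -(-73)*sqrt(3)/6*(-372) = (73*sqrt(3)/6)*(-372) = -4526*sqrt(3)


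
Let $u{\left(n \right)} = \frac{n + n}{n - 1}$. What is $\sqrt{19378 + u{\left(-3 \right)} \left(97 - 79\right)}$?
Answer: $\sqrt{19405} \approx 139.3$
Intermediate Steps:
$u{\left(n \right)} = \frac{2 n}{-1 + n}$
$\sqrt{19378 + u{\left(-3 \right)} \left(97 - 79\right)} = \sqrt{19378 + 2 \left(-3\right) \frac{1}{-1 - 3} \left(97 - 79\right)} = \sqrt{19378 + 2 \left(-3\right) \frac{1}{-4} \cdot 18} = \sqrt{19378 + 2 \left(-3\right) \left(- \frac{1}{4}\right) 18} = \sqrt{19378 + \frac{3}{2} \cdot 18} = \sqrt{19378 + 27} = \sqrt{19405}$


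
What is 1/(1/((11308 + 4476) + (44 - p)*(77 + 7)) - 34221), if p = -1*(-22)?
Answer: -17632/603384671 ≈ -2.9222e-5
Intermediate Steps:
p = 22
1/(1/((11308 + 4476) + (44 - p)*(77 + 7)) - 34221) = 1/(1/((11308 + 4476) + (44 - 1*22)*(77 + 7)) - 34221) = 1/(1/(15784 + (44 - 22)*84) - 34221) = 1/(1/(15784 + 22*84) - 34221) = 1/(1/(15784 + 1848) - 34221) = 1/(1/17632 - 34221) = 1/(-603384671/17632) = -17632/603384671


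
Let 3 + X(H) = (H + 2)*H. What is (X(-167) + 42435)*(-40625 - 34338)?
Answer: -5246435481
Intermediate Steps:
X(H) = -3 + H*(2 + H) (X(H) = -3 + (H + 2)*H = -3 + (2 + H)*H = -3 + H*(2 + H))
(X(-167) + 42435)*(-40625 - 34338) = ((-3 + (-167)² + 2*(-167)) + 42435)*(-40625 - 34338) = ((-3 + 27889 - 334) + 42435)*(-74963) = (27552 + 42435)*(-74963) = 69987*(-74963) = -5246435481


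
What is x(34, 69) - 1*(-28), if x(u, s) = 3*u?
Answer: 130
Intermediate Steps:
x(34, 69) - 1*(-28) = 3*34 - 1*(-28) = 102 + 28 = 130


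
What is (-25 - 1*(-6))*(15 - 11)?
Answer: -76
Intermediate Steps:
(-25 - 1*(-6))*(15 - 11) = (-25 + 6)*4 = -19*4 = -76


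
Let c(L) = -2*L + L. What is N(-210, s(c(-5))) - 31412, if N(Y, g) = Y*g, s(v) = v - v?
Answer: -31412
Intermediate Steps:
c(L) = -L
s(v) = 0
N(-210, s(c(-5))) - 31412 = -210*0 - 31412 = 0 - 31412 = -31412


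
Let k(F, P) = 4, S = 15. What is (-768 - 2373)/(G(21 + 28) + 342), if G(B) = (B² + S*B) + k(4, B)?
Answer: -3141/3482 ≈ -0.90207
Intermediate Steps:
G(B) = 4 + B² + 15*B (G(B) = (B² + 15*B) + 4 = 4 + B² + 15*B)
(-768 - 2373)/(G(21 + 28) + 342) = (-768 - 2373)/((4 + (21 + 28)² + 15*(21 + 28)) + 342) = -3141/((4 + 49² + 15*49) + 342) = -3141/((4 + 2401 + 735) + 342) = -3141/(3140 + 342) = -3141/3482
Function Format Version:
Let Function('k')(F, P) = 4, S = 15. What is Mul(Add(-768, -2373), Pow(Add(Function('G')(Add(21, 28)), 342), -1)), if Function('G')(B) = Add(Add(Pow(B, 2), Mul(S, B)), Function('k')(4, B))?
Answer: Rational(-3141, 3482) ≈ -0.90207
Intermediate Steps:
Function('G')(B) = Add(4, Pow(B, 2), Mul(15, B)) (Function('G')(B) = Add(Add(Pow(B, 2), Mul(15, B)), 4) = Add(4, Pow(B, 2), Mul(15, B)))
Mul(Add(-768, -2373), Pow(Add(Function('G')(Add(21, 28)), 342), -1)) = Mul(Add(-768, -2373), Pow(Add(Add(4, Pow(Add(21, 28), 2), Mul(15, Add(21, 28))), 342), -1)) = Mul(-3141, Pow(Add(Add(4, Pow(49, 2), Mul(15, 49)), 342), -1)) = Mul(-3141, Pow(Add(Add(4, 2401, 735), 342), -1)) = Mul(-3141, Pow(Add(3140, 342), -1)) = Mul(-3141, Pow(3482, -1)) = Mul(-3141, Rational(1, 3482)) = Rational(-3141, 3482)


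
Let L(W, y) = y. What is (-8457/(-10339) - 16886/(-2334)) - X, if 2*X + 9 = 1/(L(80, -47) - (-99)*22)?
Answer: 322748311033/25711821303 ≈ 12.553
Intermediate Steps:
X = -9589/2131 (X = -9/2 + 1/(2*(-47 - (-99)*22)) = -9/2 + 1/(2*(-47 - 1*(-2178))) = -9/2 + 1/(2*(-47 + 2178)) = -9/2 + (½)/2131 = -9/2 + (½)*(1/2131) = -9/2 + 1/4262 = -9589/2131 ≈ -4.4998)
(-8457/(-10339) - 16886/(-2334)) - X = (-8457/(-10339) - 16886/(-2334)) - 1*(-9589/2131) = (-8457*(-1/10339) - 16886*(-1/2334)) + 9589/2131 = (8457/10339 + 8443/1167) + 9589/2131 = 97161496/12065613 + 9589/2131 = 322748311033/25711821303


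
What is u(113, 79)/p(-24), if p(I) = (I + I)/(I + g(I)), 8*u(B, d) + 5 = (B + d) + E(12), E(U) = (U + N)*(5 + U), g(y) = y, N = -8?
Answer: 255/8 ≈ 31.875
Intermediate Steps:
E(U) = (-8 + U)*(5 + U) (E(U) = (U - 8)*(5 + U) = (-8 + U)*(5 + U))
u(B, d) = 63/8 + B/8 + d/8 (u(B, d) = -5/8 + ((B + d) + (-40 + 12**2 - 3*12))/8 = -5/8 + ((B + d) + (-40 + 144 - 36))/8 = -5/8 + ((B + d) + 68)/8 = -5/8 + (68 + B + d)/8 = -5/8 + (17/2 + B/8 + d/8) = 63/8 + B/8 + d/8)
p(I) = 1 (p(I) = (I + I)/(I + I) = (2*I)/((2*I)) = (2*I)*(1/(2*I)) = 1)
u(113, 79)/p(-24) = (63/8 + (1/8)*113 + (1/8)*79)/1 = (63/8 + 113/8 + 79/8)*1 = (255/8)*1 = 255/8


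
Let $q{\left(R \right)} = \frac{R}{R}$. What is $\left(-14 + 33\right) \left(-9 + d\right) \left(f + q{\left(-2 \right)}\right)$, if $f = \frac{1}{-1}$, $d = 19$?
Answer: $0$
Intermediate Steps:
$q{\left(R \right)} = 1$
$f = -1$
$\left(-14 + 33\right) \left(-9 + d\right) \left(f + q{\left(-2 \right)}\right) = \left(-14 + 33\right) \left(-9 + 19\right) \left(-1 + 1\right) = 19 \cdot 10 \cdot 0 = 19 \cdot 0 = 0$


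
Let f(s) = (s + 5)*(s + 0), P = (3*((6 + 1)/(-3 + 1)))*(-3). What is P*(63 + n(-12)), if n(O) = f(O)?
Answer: 9261/2 ≈ 4630.5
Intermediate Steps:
P = 63/2 (P = (3*(7/(-2)))*(-3) = (3*(7*(-½)))*(-3) = (3*(-7/2))*(-3) = -21/2*(-3) = 63/2 ≈ 31.500)
f(s) = s*(5 + s) (f(s) = (5 + s)*s = s*(5 + s))
n(O) = O*(5 + O)
P*(63 + n(-12)) = 63*(63 - 12*(5 - 12))/2 = 63*(63 - 12*(-7))/2 = 63*(63 + 84)/2 = (63/2)*147 = 9261/2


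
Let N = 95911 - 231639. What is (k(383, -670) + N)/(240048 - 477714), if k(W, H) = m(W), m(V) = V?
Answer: 45115/79222 ≈ 0.56948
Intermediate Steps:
N = -135728
k(W, H) = W
(k(383, -670) + N)/(240048 - 477714) = (383 - 135728)/(240048 - 477714) = -135345/(-237666) = -135345*(-1/237666) = 45115/79222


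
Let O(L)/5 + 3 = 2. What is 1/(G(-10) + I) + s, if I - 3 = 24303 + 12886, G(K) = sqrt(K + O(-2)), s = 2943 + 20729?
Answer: 32744172812880/1383244879 - I*sqrt(15)/1383244879 ≈ 23672.0 - 2.7999e-9*I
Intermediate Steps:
s = 23672
O(L) = -5 (O(L) = -15 + 5*2 = -15 + 10 = -5)
G(K) = sqrt(-5 + K) (G(K) = sqrt(K - 5) = sqrt(-5 + K))
I = 37192 (I = 3 + (24303 + 12886) = 3 + 37189 = 37192)
1/(G(-10) + I) + s = 1/(sqrt(-5 - 10) + 37192) + 23672 = 1/(sqrt(-15) + 37192) + 23672 = 1/(I*sqrt(15) + 37192) + 23672 = 1/(37192 + I*sqrt(15)) + 23672 = 23672 + 1/(37192 + I*sqrt(15))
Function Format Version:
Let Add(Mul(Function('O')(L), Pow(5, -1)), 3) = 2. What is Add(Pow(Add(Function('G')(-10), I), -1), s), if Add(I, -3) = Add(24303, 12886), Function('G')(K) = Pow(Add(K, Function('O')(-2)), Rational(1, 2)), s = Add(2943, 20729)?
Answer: Add(Rational(32744172812880, 1383244879), Mul(Rational(-1, 1383244879), I, Pow(15, Rational(1, 2)))) ≈ Add(23672., Mul(-2.7999e-9, I))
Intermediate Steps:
s = 23672
Function('O')(L) = -5 (Function('O')(L) = Add(-15, Mul(5, 2)) = Add(-15, 10) = -5)
Function('G')(K) = Pow(Add(-5, K), Rational(1, 2)) (Function('G')(K) = Pow(Add(K, -5), Rational(1, 2)) = Pow(Add(-5, K), Rational(1, 2)))
I = 37192 (I = Add(3, Add(24303, 12886)) = Add(3, 37189) = 37192)
Add(Pow(Add(Function('G')(-10), I), -1), s) = Add(Pow(Add(Pow(Add(-5, -10), Rational(1, 2)), 37192), -1), 23672) = Add(Pow(Add(Pow(-15, Rational(1, 2)), 37192), -1), 23672) = Add(Pow(Add(Mul(I, Pow(15, Rational(1, 2))), 37192), -1), 23672) = Add(Pow(Add(37192, Mul(I, Pow(15, Rational(1, 2)))), -1), 23672) = Add(23672, Pow(Add(37192, Mul(I, Pow(15, Rational(1, 2)))), -1))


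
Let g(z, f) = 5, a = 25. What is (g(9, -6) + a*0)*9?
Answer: 45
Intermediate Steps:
(g(9, -6) + a*0)*9 = (5 + 25*0)*9 = (5 + 0)*9 = 5*9 = 45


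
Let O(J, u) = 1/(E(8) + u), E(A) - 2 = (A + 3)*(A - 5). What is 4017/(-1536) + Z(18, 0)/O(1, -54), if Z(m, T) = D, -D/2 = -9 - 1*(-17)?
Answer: 154309/512 ≈ 301.38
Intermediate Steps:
E(A) = 2 + (-5 + A)*(3 + A) (E(A) = 2 + (A + 3)*(A - 5) = 2 + (3 + A)*(-5 + A) = 2 + (-5 + A)*(3 + A))
O(J, u) = 1/(35 + u) (O(J, u) = 1/((-13 + 8² - 2*8) + u) = 1/((-13 + 64 - 16) + u) = 1/(35 + u))
D = -16 (D = -2*(-9 - 1*(-17)) = -2*(-9 + 17) = -2*8 = -16)
Z(m, T) = -16
4017/(-1536) + Z(18, 0)/O(1, -54) = 4017/(-1536) - 16/(1/(35 - 54)) = 4017*(-1/1536) - 16/(1/(-19)) = -1339/512 - 16/(-1/19) = -1339/512 - 16*(-19) = -1339/512 + 304 = 154309/512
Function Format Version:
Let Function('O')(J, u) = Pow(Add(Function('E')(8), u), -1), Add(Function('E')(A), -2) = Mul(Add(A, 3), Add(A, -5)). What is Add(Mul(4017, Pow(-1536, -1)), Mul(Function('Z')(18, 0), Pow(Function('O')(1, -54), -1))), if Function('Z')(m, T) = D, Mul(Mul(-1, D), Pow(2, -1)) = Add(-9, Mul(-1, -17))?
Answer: Rational(154309, 512) ≈ 301.38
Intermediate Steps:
Function('E')(A) = Add(2, Mul(Add(-5, A), Add(3, A))) (Function('E')(A) = Add(2, Mul(Add(A, 3), Add(A, -5))) = Add(2, Mul(Add(3, A), Add(-5, A))) = Add(2, Mul(Add(-5, A), Add(3, A))))
Function('O')(J, u) = Pow(Add(35, u), -1) (Function('O')(J, u) = Pow(Add(Add(-13, Pow(8, 2), Mul(-2, 8)), u), -1) = Pow(Add(Add(-13, 64, -16), u), -1) = Pow(Add(35, u), -1))
D = -16 (D = Mul(-2, Add(-9, Mul(-1, -17))) = Mul(-2, Add(-9, 17)) = Mul(-2, 8) = -16)
Function('Z')(m, T) = -16
Add(Mul(4017, Pow(-1536, -1)), Mul(Function('Z')(18, 0), Pow(Function('O')(1, -54), -1))) = Add(Mul(4017, Pow(-1536, -1)), Mul(-16, Pow(Pow(Add(35, -54), -1), -1))) = Add(Mul(4017, Rational(-1, 1536)), Mul(-16, Pow(Pow(-19, -1), -1))) = Add(Rational(-1339, 512), Mul(-16, Pow(Rational(-1, 19), -1))) = Add(Rational(-1339, 512), Mul(-16, -19)) = Add(Rational(-1339, 512), 304) = Rational(154309, 512)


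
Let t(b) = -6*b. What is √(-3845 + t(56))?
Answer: I*√4181 ≈ 64.661*I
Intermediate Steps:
√(-3845 + t(56)) = √(-3845 - 6*56) = √(-3845 - 336) = √(-4181) = I*√4181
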